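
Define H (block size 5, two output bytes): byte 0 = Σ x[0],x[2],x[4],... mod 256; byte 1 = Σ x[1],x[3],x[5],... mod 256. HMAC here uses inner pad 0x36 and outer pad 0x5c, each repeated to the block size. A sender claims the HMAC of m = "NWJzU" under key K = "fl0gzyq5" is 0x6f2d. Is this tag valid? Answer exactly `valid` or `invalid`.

Key "fl0gzyq5" = 66 6c 30 67 7a 79 71 35 is 8 bytes > B = 5, so hash it first: H(key) = 81 81, then zero-pad to 5 bytes: K' = 81 81 00 00 00.
K' ⊕ ipad = b7 b7 36 36 36; K' ⊕ opad = dd dd 5c 5c 5c.
Inner hash: even-index sum = 500 mod 256 = 244; odd-index sum = 474 mod 256 = 218 → f4 da.
Outer hash (recomputed tag): even-index sum = 623 mod 256 = 111; odd-index sum = 557 mod 256 = 45 → 6f 2d.
Recomputed tag = 6f2d; claimed = 6f2d → match.

valid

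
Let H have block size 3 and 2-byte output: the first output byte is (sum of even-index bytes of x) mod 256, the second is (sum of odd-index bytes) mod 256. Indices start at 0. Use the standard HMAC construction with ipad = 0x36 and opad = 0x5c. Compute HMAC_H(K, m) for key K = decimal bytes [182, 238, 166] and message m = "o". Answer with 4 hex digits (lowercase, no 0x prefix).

Key decimal bytes [182, 238, 166] = b6 ee a6 is exactly B = 3 bytes: K' = b6 ee a6.
K' ⊕ ipad = 80 d8 90.  K' ⊕ opad = ea b2 fa.
Inner input = (K'⊕ipad) ∥ m = 80 d8 90 ∥ 6f.
Inner hash: even-index sum = 272 mod 256 = 16; odd-index sum = 327 mod 256 = 71 → 10 47.
Outer input = (K'⊕opad) ∥ inner = ea b2 fa ∥ 10 47.
Outer hash (tag): even-index sum = 555 mod 256 = 43; odd-index sum = 194 mod 256 = 194 → 2b c2.

2bc2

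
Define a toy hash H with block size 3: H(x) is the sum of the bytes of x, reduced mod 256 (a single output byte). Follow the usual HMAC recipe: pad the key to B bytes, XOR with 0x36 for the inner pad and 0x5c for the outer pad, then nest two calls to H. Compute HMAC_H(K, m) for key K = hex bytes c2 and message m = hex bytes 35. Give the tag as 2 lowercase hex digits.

Key hex bytes c2 is 1 byte ≤ B = 3; zero-pad to 3 bytes: K' = c2 00 00.
K' ⊕ ipad = f4 36 36.  K' ⊕ opad = 9e 5c 5c.
Inner input = (K'⊕ipad) ∥ m = f4 36 36 ∥ 35.
Inner hash: sum = 244+54+54+53 = 405; mod 256 = 149 → 95.
Outer input = (K'⊕opad) ∥ inner = 9e 5c 5c ∥ 95.
Outer hash (tag): sum = 158+92+92+149 = 491; mod 256 = 235 → eb.

eb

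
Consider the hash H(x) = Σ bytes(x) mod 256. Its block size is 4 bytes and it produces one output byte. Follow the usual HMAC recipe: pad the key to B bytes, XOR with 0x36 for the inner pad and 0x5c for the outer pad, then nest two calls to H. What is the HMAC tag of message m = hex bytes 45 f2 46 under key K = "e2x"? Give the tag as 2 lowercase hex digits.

7f

Key "e2x" = 65 32 78 is 3 bytes ≤ B = 4; zero-pad to 4 bytes: K' = 65 32 78 00.
K' ⊕ ipad = 53 04 4e 36.  K' ⊕ opad = 39 6e 24 5c.
Inner input = (K'⊕ipad) ∥ m = 53 04 4e 36 ∥ 45 f2 46.
Inner hash: sum = 83+4+78+54+69+242+70 = 600; mod 256 = 88 → 58.
Outer input = (K'⊕opad) ∥ inner = 39 6e 24 5c ∥ 58.
Outer hash (tag): sum = 57+110+36+92+88 = 383; mod 256 = 127 → 7f.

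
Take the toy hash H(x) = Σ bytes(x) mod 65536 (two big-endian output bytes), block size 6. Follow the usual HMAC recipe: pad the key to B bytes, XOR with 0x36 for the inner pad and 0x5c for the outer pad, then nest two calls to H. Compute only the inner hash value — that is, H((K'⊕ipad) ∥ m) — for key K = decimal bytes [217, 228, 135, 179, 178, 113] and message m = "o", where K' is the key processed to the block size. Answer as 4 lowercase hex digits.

Key decimal bytes [217, 228, 135, 179, 178, 113] = d9 e4 87 b3 b2 71 is exactly B = 6 bytes: K' = d9 e4 87 b3 b2 71.
K' ⊕ ipad = ef d2 b1 85 84 47.
Inner input = ef d2 b1 85 84 47 ∥ 6f.
Inner hash: sum = 239+210+177+133+132+71+111 = 1073 → 04 31.

0431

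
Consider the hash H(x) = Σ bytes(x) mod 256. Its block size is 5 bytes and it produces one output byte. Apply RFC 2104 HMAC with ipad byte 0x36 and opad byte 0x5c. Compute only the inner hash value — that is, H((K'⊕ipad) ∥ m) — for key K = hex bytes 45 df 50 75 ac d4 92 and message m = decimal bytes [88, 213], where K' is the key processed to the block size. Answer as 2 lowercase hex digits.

d2

Key hex bytes 45 df 50 75 ac d4 92 is 7 bytes > B = 5, so hash it first: H(key) = fb, then zero-pad to 5 bytes: K' = fb 00 00 00 00.
K' ⊕ ipad = cd 36 36 36 36.
Inner input = cd 36 36 36 36 ∥ 58 d5.
Inner hash: sum = 205+54+54+54+54+88+213 = 722; mod 256 = 210 → d2.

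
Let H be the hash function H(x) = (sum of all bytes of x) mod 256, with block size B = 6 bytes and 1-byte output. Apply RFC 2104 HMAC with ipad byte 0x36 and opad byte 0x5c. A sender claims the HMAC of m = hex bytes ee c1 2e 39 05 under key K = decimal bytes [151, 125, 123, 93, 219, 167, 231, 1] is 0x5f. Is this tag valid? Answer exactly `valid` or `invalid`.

valid

Key decimal bytes [151, 125, 123, 93, 219, 167, 231, 1] = 97 7d 7b 5d db a7 e7 01 is 8 bytes > B = 6, so hash it first: H(key) = 56, then zero-pad to 6 bytes: K' = 56 00 00 00 00 00.
K' ⊕ ipad = 60 36 36 36 36 36; K' ⊕ opad = 0a 5c 5c 5c 5c 5c.
Inner hash: sum = 96+54+54+54+54+54+238+193+46+57+5 = 905; mod 256 = 137 → 89.
Outer hash (recomputed tag): sum = 10+92+92+92+92+92+137 = 607; mod 256 = 95 → 5f.
Recomputed tag = 5f; claimed = 5f → match.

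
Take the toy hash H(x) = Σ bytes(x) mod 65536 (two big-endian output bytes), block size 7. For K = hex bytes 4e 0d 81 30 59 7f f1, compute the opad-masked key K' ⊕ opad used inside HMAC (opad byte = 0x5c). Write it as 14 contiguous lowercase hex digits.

Key hex bytes 4e 0d 81 30 59 7f f1 is exactly B = 7 bytes: K' = 4e 0d 81 30 59 7f f1.
XOR each byte with 0x5c: 4e⊕5c=12, 0d⊕5c=51, 81⊕5c=dd, 30⊕5c=6c, 59⊕5c=05, 7f⊕5c=23, f1⊕5c=ad.

1251dd6c0523ad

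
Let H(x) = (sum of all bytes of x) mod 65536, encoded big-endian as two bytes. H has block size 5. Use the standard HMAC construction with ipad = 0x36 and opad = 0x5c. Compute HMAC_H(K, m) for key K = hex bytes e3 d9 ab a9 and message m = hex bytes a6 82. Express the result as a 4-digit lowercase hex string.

Key hex bytes e3 d9 ab a9 is 4 bytes ≤ B = 5; zero-pad to 5 bytes: K' = e3 d9 ab a9 00.
K' ⊕ ipad = d5 ef 9d 9f 36.  K' ⊕ opad = bf 85 f7 f5 5c.
Inner input = (K'⊕ipad) ∥ m = d5 ef 9d 9f 36 ∥ a6 82.
Inner hash: sum = 213+239+157+159+54+166+130 = 1118 → 04 5e.
Outer input = (K'⊕opad) ∥ inner = bf 85 f7 f5 5c ∥ 04 5e.
Outer hash (tag): sum = 191+133+247+245+92+4+94 = 1006 → 03 ee.

03ee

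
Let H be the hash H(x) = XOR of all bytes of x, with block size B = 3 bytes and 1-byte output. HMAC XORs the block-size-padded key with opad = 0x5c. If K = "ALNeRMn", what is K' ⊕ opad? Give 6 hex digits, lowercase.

0b5c5c

Key "ALNeRMn" = 41 4c 4e 65 52 4d 6e is 7 bytes > B = 3, so hash it first: H(key) = 57, then zero-pad to 3 bytes: K' = 57 00 00.
XOR each byte with 0x5c: 57⊕5c=0b, 00⊕5c=5c, 00⊕5c=5c.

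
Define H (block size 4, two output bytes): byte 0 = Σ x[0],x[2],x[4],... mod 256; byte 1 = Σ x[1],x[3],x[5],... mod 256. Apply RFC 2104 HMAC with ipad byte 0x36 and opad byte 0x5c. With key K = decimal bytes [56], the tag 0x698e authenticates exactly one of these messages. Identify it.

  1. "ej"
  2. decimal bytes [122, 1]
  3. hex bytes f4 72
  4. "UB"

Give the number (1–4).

1

Key decimal bytes [56] = 38 is 1 byte ≤ B = 4; zero-pad to 4 bytes: K' = 38 00 00 00.
K' ⊕ ipad = 0e 36 36 36; K' ⊕ opad = 64 5c 5c 5c.
m1: inner = H(0e 36 36 36 65 6a) = a9 d6; tag = H(64 5c 5c 5c a9 d6) = 698e ← matches
m2: inner = H(0e 36 36 36 7a 01) = be 6d; tag = H(64 5c 5c 5c be 6d) = 7e25
m3: inner = H(0e 36 36 36 f4 72) = 38 de; tag = H(64 5c 5c 5c 38 de) = f896
m4: inner = H(0e 36 36 36 55 42) = 99 ae; tag = H(64 5c 5c 5c 99 ae) = 5966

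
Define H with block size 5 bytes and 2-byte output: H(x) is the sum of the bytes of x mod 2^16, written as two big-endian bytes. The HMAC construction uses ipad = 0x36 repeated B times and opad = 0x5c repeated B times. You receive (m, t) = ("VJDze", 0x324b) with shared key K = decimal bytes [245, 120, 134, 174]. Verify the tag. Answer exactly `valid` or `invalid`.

Key decimal bytes [245, 120, 134, 174] = f5 78 86 ae is 4 bytes ≤ B = 5; zero-pad to 5 bytes: K' = f5 78 86 ae 00.
K' ⊕ ipad = c3 4e b0 98 36; K' ⊕ opad = a9 24 da f2 5c.
Inner hash: sum = 195+78+176+152+54+86+74+68+122+101 = 1106 → 04 52.
Outer hash (recomputed tag): sum = 169+36+218+242+92+4+82 = 843 → 03 4b.
Recomputed tag = 034b; claimed = 324b → mismatch.

invalid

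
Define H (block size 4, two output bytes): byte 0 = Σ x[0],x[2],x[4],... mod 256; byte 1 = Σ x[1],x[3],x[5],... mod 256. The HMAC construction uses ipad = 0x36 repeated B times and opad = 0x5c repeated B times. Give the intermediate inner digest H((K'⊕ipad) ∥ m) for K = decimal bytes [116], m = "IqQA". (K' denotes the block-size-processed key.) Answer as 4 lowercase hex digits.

121e

Key decimal bytes [116] = 74 is 1 byte ≤ B = 4; zero-pad to 4 bytes: K' = 74 00 00 00.
K' ⊕ ipad = 42 36 36 36.
Inner input = 42 36 36 36 ∥ 49 71 51 41.
Inner hash: even-index sum = 274 mod 256 = 18; odd-index sum = 286 mod 256 = 30 → 12 1e.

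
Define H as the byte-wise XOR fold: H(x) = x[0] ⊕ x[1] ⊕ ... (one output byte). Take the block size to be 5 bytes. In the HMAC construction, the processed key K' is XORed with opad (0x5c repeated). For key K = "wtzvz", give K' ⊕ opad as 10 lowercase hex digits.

Key "wtzvz" = 77 74 7a 76 7a is exactly B = 5 bytes: K' = 77 74 7a 76 7a.
XOR each byte with 0x5c: 77⊕5c=2b, 74⊕5c=28, 7a⊕5c=26, 76⊕5c=2a, 7a⊕5c=26.

2b28262a26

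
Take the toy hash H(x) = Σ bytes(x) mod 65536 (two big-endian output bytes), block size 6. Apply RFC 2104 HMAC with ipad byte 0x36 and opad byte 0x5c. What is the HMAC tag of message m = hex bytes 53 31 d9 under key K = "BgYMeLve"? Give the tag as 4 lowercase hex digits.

Key "BgYMeLve" = 42 67 59 4d 65 4c 76 65 is 8 bytes > B = 6, so hash it first: H(key) = 02 db, then zero-pad to 6 bytes: K' = 02 db 00 00 00 00.
K' ⊕ ipad = 34 ed 36 36 36 36.  K' ⊕ opad = 5e 87 5c 5c 5c 5c.
Inner input = (K'⊕ipad) ∥ m = 34 ed 36 36 36 36 ∥ 53 31 d9.
Inner hash: sum = 52+237+54+54+54+54+83+49+217 = 854 → 03 56.
Outer input = (K'⊕opad) ∥ inner = 5e 87 5c 5c 5c 5c ∥ 03 56.
Outer hash (tag): sum = 94+135+92+92+92+92+3+86 = 686 → 02 ae.

02ae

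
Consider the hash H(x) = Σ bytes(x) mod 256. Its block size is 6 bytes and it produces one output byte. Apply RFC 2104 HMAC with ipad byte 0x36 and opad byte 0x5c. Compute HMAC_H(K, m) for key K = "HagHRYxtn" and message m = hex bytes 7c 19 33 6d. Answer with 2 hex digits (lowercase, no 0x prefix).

Key "HagHRYxtn" = 48 61 67 48 52 59 78 74 6e is 9 bytes > B = 6, so hash it first: H(key) = 5d, then zero-pad to 6 bytes: K' = 5d 00 00 00 00 00.
K' ⊕ ipad = 6b 36 36 36 36 36.  K' ⊕ opad = 01 5c 5c 5c 5c 5c.
Inner input = (K'⊕ipad) ∥ m = 6b 36 36 36 36 36 ∥ 7c 19 33 6d.
Inner hash: sum = 107+54+54+54+54+54+124+25+51+109 = 686; mod 256 = 174 → ae.
Outer input = (K'⊕opad) ∥ inner = 01 5c 5c 5c 5c 5c ∥ ae.
Outer hash (tag): sum = 1+92+92+92+92+92+174 = 635; mod 256 = 123 → 7b.

7b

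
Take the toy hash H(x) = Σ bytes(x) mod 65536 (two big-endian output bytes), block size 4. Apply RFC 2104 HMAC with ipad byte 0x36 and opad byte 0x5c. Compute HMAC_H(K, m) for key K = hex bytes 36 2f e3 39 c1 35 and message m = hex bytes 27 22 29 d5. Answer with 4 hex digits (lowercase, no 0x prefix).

Key hex bytes 36 2f e3 39 c1 35 is 6 bytes > B = 4, so hash it first: H(key) = 02 77, then zero-pad to 4 bytes: K' = 02 77 00 00.
K' ⊕ ipad = 34 41 36 36.  K' ⊕ opad = 5e 2b 5c 5c.
Inner input = (K'⊕ipad) ∥ m = 34 41 36 36 ∥ 27 22 29 d5.
Inner hash: sum = 52+65+54+54+39+34+41+213 = 552 → 02 28.
Outer input = (K'⊕opad) ∥ inner = 5e 2b 5c 5c ∥ 02 28.
Outer hash (tag): sum = 94+43+92+92+2+40 = 363 → 01 6b.

016b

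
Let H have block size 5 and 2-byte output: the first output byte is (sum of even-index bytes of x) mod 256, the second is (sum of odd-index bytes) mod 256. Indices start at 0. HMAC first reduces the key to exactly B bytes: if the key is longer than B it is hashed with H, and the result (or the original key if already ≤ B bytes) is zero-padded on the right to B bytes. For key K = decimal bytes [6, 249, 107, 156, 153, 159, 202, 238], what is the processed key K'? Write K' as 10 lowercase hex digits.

d422000000

|K| = 8 > B = 5, so first hash the key.
H(K): even-index sum = 468 mod 256 = 212; odd-index sum = 802 mod 256 = 34 → d4 22.
Zero-pad H(K) = d4 22 to 5 bytes: K' = d4 22 00 00 00.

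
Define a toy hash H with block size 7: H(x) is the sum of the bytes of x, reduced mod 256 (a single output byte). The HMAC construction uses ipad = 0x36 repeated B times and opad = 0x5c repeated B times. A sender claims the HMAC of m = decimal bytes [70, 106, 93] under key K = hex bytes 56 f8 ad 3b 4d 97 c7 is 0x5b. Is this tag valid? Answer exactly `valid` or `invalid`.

invalid

Key hex bytes 56 f8 ad 3b 4d 97 c7 is exactly B = 7 bytes: K' = 56 f8 ad 3b 4d 97 c7.
K' ⊕ ipad = 60 ce 9b 0d 7b a1 f1; K' ⊕ opad = 0a a4 f1 67 11 cb 9b.
Inner hash: sum = 96+206+155+13+123+161+241+70+106+93 = 1264; mod 256 = 240 → f0.
Outer hash (recomputed tag): sum = 10+164+241+103+17+203+155+240 = 1133; mod 256 = 109 → 6d.
Recomputed tag = 6d; claimed = 5b → mismatch.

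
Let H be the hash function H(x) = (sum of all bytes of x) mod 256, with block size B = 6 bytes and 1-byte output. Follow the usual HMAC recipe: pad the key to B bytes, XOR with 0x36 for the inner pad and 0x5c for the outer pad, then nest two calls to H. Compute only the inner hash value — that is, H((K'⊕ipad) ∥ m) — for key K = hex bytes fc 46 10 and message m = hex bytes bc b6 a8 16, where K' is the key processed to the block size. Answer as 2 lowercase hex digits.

Key hex bytes fc 46 10 is 3 bytes ≤ B = 6; zero-pad to 6 bytes: K' = fc 46 10 00 00 00.
K' ⊕ ipad = ca 70 26 36 36 36.
Inner input = ca 70 26 36 36 36 ∥ bc b6 a8 16.
Inner hash: sum = 202+112+38+54+54+54+188+182+168+22 = 1074; mod 256 = 50 → 32.

32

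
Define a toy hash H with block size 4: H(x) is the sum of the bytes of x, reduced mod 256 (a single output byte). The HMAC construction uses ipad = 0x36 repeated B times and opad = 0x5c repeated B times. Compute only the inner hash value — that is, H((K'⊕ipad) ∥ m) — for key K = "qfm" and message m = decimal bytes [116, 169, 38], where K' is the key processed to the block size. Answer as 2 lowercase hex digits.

Key "qfm" = 71 66 6d is 3 bytes ≤ B = 4; zero-pad to 4 bytes: K' = 71 66 6d 00.
K' ⊕ ipad = 47 50 5b 36.
Inner input = 47 50 5b 36 ∥ 74 a9 26.
Inner hash: sum = 71+80+91+54+116+169+38 = 619; mod 256 = 107 → 6b.

6b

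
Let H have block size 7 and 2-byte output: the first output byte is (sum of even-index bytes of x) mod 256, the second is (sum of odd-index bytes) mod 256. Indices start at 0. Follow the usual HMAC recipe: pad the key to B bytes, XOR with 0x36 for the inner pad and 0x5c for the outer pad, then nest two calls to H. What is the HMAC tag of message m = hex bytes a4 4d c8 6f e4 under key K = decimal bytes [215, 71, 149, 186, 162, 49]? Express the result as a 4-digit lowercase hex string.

Key decimal bytes [215, 71, 149, 186, 162, 49] = d7 47 95 ba a2 31 is 6 bytes ≤ B = 7; zero-pad to 7 bytes: K' = d7 47 95 ba a2 31 00.
K' ⊕ ipad = e1 71 a3 8c 94 07 36.  K' ⊕ opad = 8b 1b c9 e6 fe 6d 5c.
Inner input = (K'⊕ipad) ∥ m = e1 71 a3 8c 94 07 36 ∥ a4 4d c8 6f e4.
Inner hash: even-index sum = 778 mod 256 = 10; odd-index sum = 852 mod 256 = 84 → 0a 54.
Outer input = (K'⊕opad) ∥ inner = 8b 1b c9 e6 fe 6d 5c ∥ 0a 54.
Outer hash (tag): even-index sum = 770 mod 256 = 2; odd-index sum = 376 mod 256 = 120 → 02 78.

0278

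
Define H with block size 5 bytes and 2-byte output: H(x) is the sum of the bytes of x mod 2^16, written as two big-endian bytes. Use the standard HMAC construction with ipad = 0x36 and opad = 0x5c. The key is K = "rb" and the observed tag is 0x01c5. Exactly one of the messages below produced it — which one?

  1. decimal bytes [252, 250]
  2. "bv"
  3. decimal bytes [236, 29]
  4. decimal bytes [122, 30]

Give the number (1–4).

Key "rb" = 72 62 is 2 bytes ≤ B = 5; zero-pad to 5 bytes: K' = 72 62 00 00 00.
K' ⊕ ipad = 44 54 36 36 36; K' ⊕ opad = 2e 3e 5c 5c 5c.
m1: inner = H(44 54 36 36 36 fc fa) = 03 30; tag = H(2e 3e 5c 5c 5c 03 30) = 01b3
m2: inner = H(44 54 36 36 36 62 76) = 02 12; tag = H(2e 3e 5c 5c 5c 02 12) = 0194
m3: inner = H(44 54 36 36 36 ec 1d) = 02 43; tag = H(2e 3e 5c 5c 5c 02 43) = 01c5 ← matches
m4: inner = H(44 54 36 36 36 7a 1e) = 01 d2; tag = H(2e 3e 5c 5c 5c 01 d2) = 0253

3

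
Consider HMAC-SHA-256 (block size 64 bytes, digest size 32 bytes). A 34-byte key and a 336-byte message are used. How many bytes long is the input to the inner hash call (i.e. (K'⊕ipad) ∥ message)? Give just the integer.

Key is 34 ≤ 64 bytes, zero-padded: |K'| = 64.
Inner input = (K'⊕ipad) ∥ m → 64 + 336 = 400 bytes.

400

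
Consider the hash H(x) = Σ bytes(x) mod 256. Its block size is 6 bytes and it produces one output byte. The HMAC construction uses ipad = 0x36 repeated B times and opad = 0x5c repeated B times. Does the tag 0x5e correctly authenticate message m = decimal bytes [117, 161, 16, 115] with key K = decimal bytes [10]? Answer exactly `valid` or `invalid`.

invalid

Key decimal bytes [10] = 0a is 1 byte ≤ B = 6; zero-pad to 6 bytes: K' = 0a 00 00 00 00 00.
K' ⊕ ipad = 3c 36 36 36 36 36; K' ⊕ opad = 56 5c 5c 5c 5c 5c.
Inner hash: sum = 60+54+54+54+54+54+117+161+16+115 = 739; mod 256 = 227 → e3.
Outer hash (recomputed tag): sum = 86+92+92+92+92+92+227 = 773; mod 256 = 5 → 05.
Recomputed tag = 05; claimed = 5e → mismatch.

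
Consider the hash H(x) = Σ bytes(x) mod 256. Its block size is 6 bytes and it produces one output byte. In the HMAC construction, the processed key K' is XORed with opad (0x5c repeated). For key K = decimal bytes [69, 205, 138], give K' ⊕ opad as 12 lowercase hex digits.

1991d65c5c5c

Key decimal bytes [69, 205, 138] = 45 cd 8a is 3 bytes ≤ B = 6; zero-pad to 6 bytes: K' = 45 cd 8a 00 00 00.
XOR each byte with 0x5c: 45⊕5c=19, cd⊕5c=91, 8a⊕5c=d6, 00⊕5c=5c, 00⊕5c=5c, 00⊕5c=5c.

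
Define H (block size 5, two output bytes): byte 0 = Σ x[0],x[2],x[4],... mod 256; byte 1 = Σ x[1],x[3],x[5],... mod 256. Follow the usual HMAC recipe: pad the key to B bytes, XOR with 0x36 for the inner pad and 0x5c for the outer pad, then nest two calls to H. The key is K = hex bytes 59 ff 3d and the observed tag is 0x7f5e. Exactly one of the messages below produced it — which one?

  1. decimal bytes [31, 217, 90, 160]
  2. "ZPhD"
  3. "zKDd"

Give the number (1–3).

3

Key hex bytes 59 ff 3d is 3 bytes ≤ B = 5; zero-pad to 5 bytes: K' = 59 ff 3d 00 00.
K' ⊕ ipad = 6f c9 0b 36 36; K' ⊕ opad = 05 a3 61 5c 5c.
m1: inner = H(6f c9 0b 36 36 1f d9 5a a0) = 29 78; tag = H(05 a3 61 5c 5c 29 78) = 3a28
m2: inner = H(6f c9 0b 36 36 5a 50 68 44) = 44 c1; tag = H(05 a3 61 5c 5c 44 c1) = 8343
m3: inner = H(6f c9 0b 36 36 7a 4b 44 64) = 5f bd; tag = H(05 a3 61 5c 5c 5f bd) = 7f5e ← matches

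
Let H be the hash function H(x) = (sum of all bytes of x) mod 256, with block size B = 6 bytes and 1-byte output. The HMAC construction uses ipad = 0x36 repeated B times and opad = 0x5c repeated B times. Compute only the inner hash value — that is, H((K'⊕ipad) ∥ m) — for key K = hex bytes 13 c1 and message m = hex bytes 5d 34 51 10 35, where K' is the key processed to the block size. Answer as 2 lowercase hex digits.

Key hex bytes 13 c1 is 2 bytes ≤ B = 6; zero-pad to 6 bytes: K' = 13 c1 00 00 00 00.
K' ⊕ ipad = 25 f7 36 36 36 36.
Inner input = 25 f7 36 36 36 36 ∥ 5d 34 51 10 35.
Inner hash: sum = 37+247+54+54+54+54+93+52+81+16+53 = 795; mod 256 = 27 → 1b.

1b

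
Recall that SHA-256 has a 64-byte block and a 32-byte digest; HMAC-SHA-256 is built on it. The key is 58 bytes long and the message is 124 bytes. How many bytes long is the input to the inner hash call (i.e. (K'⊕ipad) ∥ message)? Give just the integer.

188

Key is 58 ≤ 64 bytes, zero-padded: |K'| = 64.
Inner input = (K'⊕ipad) ∥ m → 64 + 124 = 188 bytes.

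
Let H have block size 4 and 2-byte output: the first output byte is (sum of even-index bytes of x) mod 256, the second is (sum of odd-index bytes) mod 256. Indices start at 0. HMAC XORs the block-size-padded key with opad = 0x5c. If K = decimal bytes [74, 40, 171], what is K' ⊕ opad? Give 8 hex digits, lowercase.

Key decimal bytes [74, 40, 171] = 4a 28 ab is 3 bytes ≤ B = 4; zero-pad to 4 bytes: K' = 4a 28 ab 00.
XOR each byte with 0x5c: 4a⊕5c=16, 28⊕5c=74, ab⊕5c=f7, 00⊕5c=5c.

1674f75c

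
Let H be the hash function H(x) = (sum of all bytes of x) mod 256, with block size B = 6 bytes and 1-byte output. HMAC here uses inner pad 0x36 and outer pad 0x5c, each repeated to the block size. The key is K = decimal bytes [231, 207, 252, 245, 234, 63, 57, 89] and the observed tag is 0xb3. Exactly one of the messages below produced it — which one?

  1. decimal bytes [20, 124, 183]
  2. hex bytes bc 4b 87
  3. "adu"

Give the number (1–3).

1

Key decimal bytes [231, 207, 252, 245, 234, 63, 57, 89] = e7 cf fc f5 ea 3f 39 59 is 8 bytes > B = 6, so hash it first: H(key) = 62, then zero-pad to 6 bytes: K' = 62 00 00 00 00 00.
K' ⊕ ipad = 54 36 36 36 36 36; K' ⊕ opad = 3e 5c 5c 5c 5c 5c.
m1: inner = H(54 36 36 36 36 36 14 7c b7) = a9; tag = H(3e 5c 5c 5c 5c 5c a9) = b3 ← matches
m2: inner = H(54 36 36 36 36 36 bc 4b 87) = f0; tag = H(3e 5c 5c 5c 5c 5c f0) = fa
m3: inner = H(54 36 36 36 36 36 61 64 75) = 9c; tag = H(3e 5c 5c 5c 5c 5c 9c) = a6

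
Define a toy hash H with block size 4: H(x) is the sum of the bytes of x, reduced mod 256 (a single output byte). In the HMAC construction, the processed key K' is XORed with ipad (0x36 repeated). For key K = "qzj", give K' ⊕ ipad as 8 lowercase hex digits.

474c5c36

Key "qzj" = 71 7a 6a is 3 bytes ≤ B = 4; zero-pad to 4 bytes: K' = 71 7a 6a 00.
XOR each byte with 0x36: 71⊕36=47, 7a⊕36=4c, 6a⊕36=5c, 00⊕36=36.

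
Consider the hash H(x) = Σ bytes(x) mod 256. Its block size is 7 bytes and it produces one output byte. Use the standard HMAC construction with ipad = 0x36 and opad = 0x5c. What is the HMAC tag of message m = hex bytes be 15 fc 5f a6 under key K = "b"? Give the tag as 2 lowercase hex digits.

Key "b" = 62 is 1 byte ≤ B = 7; zero-pad to 7 bytes: K' = 62 00 00 00 00 00 00.
K' ⊕ ipad = 54 36 36 36 36 36 36.  K' ⊕ opad = 3e 5c 5c 5c 5c 5c 5c.
Inner input = (K'⊕ipad) ∥ m = 54 36 36 36 36 36 36 ∥ be 15 fc 5f a6.
Inner hash: sum = 84+54+54+54+54+54+54+190+21+252+95+166 = 1132; mod 256 = 108 → 6c.
Outer input = (K'⊕opad) ∥ inner = 3e 5c 5c 5c 5c 5c 5c ∥ 6c.
Outer hash (tag): sum = 62+92+92+92+92+92+92+108 = 722; mod 256 = 210 → d2.

d2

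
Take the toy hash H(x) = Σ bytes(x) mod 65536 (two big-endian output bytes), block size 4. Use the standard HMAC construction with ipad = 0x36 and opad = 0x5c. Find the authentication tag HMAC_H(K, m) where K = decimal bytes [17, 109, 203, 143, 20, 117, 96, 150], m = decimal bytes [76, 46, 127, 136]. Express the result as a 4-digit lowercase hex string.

01a7

Key decimal bytes [17, 109, 203, 143, 20, 117, 96, 150] = 11 6d cb 8f 14 75 60 96 is 8 bytes > B = 4, so hash it first: H(key) = 03 57, then zero-pad to 4 bytes: K' = 03 57 00 00.
K' ⊕ ipad = 35 61 36 36.  K' ⊕ opad = 5f 0b 5c 5c.
Inner input = (K'⊕ipad) ∥ m = 35 61 36 36 ∥ 4c 2e 7f 88.
Inner hash: sum = 53+97+54+54+76+46+127+136 = 643 → 02 83.
Outer input = (K'⊕opad) ∥ inner = 5f 0b 5c 5c ∥ 02 83.
Outer hash (tag): sum = 95+11+92+92+2+131 = 423 → 01 a7.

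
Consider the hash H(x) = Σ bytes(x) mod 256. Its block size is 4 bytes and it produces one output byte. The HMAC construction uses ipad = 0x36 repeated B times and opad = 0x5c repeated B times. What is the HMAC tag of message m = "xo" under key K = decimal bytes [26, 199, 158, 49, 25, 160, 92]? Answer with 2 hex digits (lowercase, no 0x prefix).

Key decimal bytes [26, 199, 158, 49, 25, 160, 92] = 1a c7 9e 31 19 a0 5c is 7 bytes > B = 4, so hash it first: H(key) = c5, then zero-pad to 4 bytes: K' = c5 00 00 00.
K' ⊕ ipad = f3 36 36 36.  K' ⊕ opad = 99 5c 5c 5c.
Inner input = (K'⊕ipad) ∥ m = f3 36 36 36 ∥ 78 6f.
Inner hash: sum = 243+54+54+54+120+111 = 636; mod 256 = 124 → 7c.
Outer input = (K'⊕opad) ∥ inner = 99 5c 5c 5c ∥ 7c.
Outer hash (tag): sum = 153+92+92+92+124 = 553; mod 256 = 41 → 29.

29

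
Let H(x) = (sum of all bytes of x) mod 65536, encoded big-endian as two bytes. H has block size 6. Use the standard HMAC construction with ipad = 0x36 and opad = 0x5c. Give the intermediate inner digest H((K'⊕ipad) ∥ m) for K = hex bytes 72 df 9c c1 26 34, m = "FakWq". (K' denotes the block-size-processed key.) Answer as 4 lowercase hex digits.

Key hex bytes 72 df 9c c1 26 34 is exactly B = 6 bytes: K' = 72 df 9c c1 26 34.
K' ⊕ ipad = 44 e9 aa f7 10 02.
Inner input = 44 e9 aa f7 10 02 ∥ 46 61 6b 57 71.
Inner hash: sum = 68+233+170+247+16+2+70+97+107+87+113 = 1210 → 04 ba.

04ba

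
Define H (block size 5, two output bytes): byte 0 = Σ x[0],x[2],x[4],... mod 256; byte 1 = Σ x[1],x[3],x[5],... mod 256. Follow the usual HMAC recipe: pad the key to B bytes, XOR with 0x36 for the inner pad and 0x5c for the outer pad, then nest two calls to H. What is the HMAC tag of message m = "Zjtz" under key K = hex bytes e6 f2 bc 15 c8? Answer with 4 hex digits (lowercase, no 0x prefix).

Key hex bytes e6 f2 bc 15 c8 is exactly B = 5 bytes: K' = e6 f2 bc 15 c8.
K' ⊕ ipad = d0 c4 8a 23 fe.  K' ⊕ opad = ba ae e0 49 94.
Inner input = (K'⊕ipad) ∥ m = d0 c4 8a 23 fe ∥ 5a 6a 74 7a.
Inner hash: even-index sum = 828 mod 256 = 60; odd-index sum = 437 mod 256 = 181 → 3c b5.
Outer input = (K'⊕opad) ∥ inner = ba ae e0 49 94 ∥ 3c b5.
Outer hash (tag): even-index sum = 739 mod 256 = 227; odd-index sum = 307 mod 256 = 51 → e3 33.

e333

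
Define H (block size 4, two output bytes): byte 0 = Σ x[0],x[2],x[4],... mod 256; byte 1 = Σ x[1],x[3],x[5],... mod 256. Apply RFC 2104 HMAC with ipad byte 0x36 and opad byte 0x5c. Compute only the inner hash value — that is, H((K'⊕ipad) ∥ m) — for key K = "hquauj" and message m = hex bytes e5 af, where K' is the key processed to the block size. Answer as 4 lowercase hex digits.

Key "hquauj" = 68 71 75 61 75 6a is 6 bytes > B = 4, so hash it first: H(key) = 52 3c, then zero-pad to 4 bytes: K' = 52 3c 00 00.
K' ⊕ ipad = 64 0a 36 36.
Inner input = 64 0a 36 36 ∥ e5 af.
Inner hash: even-index sum = 383 mod 256 = 127; odd-index sum = 239 mod 256 = 239 → 7f ef.

7fef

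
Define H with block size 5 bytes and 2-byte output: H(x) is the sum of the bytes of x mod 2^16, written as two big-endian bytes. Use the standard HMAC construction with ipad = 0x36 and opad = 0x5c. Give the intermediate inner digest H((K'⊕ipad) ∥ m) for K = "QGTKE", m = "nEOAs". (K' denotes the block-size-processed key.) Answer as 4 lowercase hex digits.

Key "QGTKE" = 51 47 54 4b 45 is exactly B = 5 bytes: K' = 51 47 54 4b 45.
K' ⊕ ipad = 67 71 62 7d 73.
Inner input = 67 71 62 7d 73 ∥ 6e 45 4f 41 73.
Inner hash: sum = 103+113+98+125+115+110+69+79+65+115 = 992 → 03 e0.

03e0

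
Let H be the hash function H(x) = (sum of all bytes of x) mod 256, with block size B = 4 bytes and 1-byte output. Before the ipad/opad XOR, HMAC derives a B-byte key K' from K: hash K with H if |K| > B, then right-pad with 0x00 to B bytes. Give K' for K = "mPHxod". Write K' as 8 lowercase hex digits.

50000000

|K| = 6 > B = 4, so first hash the key.
H(K): sum = 109+80+72+120+111+100 = 592; mod 256 = 80 → 50.
Zero-pad H(K) = 50 to 4 bytes: K' = 50 00 00 00.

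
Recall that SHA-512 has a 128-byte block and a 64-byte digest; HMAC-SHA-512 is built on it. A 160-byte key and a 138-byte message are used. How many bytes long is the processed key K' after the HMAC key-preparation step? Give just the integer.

128

Key is 160 > 128 bytes, so it is hashed to 64 bytes then zero-padded to 128: |K'| = 128.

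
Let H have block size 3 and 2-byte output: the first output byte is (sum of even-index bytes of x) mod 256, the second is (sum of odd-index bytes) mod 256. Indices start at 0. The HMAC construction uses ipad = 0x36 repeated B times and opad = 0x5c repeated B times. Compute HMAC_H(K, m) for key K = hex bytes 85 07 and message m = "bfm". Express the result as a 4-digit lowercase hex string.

Key hex bytes 85 07 is 2 bytes ≤ B = 3; zero-pad to 3 bytes: K' = 85 07 00.
K' ⊕ ipad = b3 31 36.  K' ⊕ opad = d9 5b 5c.
Inner input = (K'⊕ipad) ∥ m = b3 31 36 ∥ 62 66 6d.
Inner hash: even-index sum = 335 mod 256 = 79; odd-index sum = 256 mod 256 = 0 → 4f 00.
Outer input = (K'⊕opad) ∥ inner = d9 5b 5c ∥ 4f 00.
Outer hash (tag): even-index sum = 309 mod 256 = 53; odd-index sum = 170 mod 256 = 170 → 35 aa.

35aa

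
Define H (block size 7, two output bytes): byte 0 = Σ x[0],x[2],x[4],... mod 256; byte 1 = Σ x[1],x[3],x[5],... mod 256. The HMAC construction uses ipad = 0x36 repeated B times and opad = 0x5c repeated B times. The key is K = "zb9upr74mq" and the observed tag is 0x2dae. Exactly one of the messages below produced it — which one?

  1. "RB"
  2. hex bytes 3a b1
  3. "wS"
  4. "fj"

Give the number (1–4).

2

Key "zb9upr74mq" = 7a 62 39 75 70 72 37 34 6d 71 is 10 bytes > B = 7, so hash it first: H(key) = c7 ee, then zero-pad to 7 bytes: K' = c7 ee 00 00 00 00 00.
K' ⊕ ipad = f1 d8 36 36 36 36 36; K' ⊕ opad = 9b b2 5c 5c 5c 5c 5c.
m1: inner = H(f1 d8 36 36 36 36 36 52 42) = d5 96; tag = H(9b b2 5c 5c 5c 5c 5c d5 96) = 453f
m2: inner = H(f1 d8 36 36 36 36 36 3a b1) = 44 7e; tag = H(9b b2 5c 5c 5c 5c 5c 44 7e) = 2dae ← matches
m3: inner = H(f1 d8 36 36 36 36 36 77 53) = e6 bb; tag = H(9b b2 5c 5c 5c 5c 5c e6 bb) = 6a50
m4: inner = H(f1 d8 36 36 36 36 36 66 6a) = fd aa; tag = H(9b b2 5c 5c 5c 5c 5c fd aa) = 5967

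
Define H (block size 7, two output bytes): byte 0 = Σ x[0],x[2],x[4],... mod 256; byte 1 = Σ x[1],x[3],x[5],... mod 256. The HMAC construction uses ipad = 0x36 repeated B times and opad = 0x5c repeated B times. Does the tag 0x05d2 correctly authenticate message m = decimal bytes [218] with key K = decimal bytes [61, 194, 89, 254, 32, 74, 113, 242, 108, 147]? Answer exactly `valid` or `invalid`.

Key decimal bytes [61, 194, 89, 254, 32, 74, 113, 242, 108, 147] = 3d c2 59 fe 20 4a 71 f2 6c 93 is 10 bytes > B = 7, so hash it first: H(key) = 93 8f, then zero-pad to 7 bytes: K' = 93 8f 00 00 00 00 00.
K' ⊕ ipad = a5 b9 36 36 36 36 36; K' ⊕ opad = cf d3 5c 5c 5c 5c 5c.
Inner hash: even-index sum = 327 mod 256 = 71; odd-index sum = 511 mod 256 = 255 → 47 ff.
Outer hash (recomputed tag): even-index sum = 738 mod 256 = 226; odd-index sum = 466 mod 256 = 210 → e2 d2.
Recomputed tag = e2d2; claimed = 05d2 → mismatch.

invalid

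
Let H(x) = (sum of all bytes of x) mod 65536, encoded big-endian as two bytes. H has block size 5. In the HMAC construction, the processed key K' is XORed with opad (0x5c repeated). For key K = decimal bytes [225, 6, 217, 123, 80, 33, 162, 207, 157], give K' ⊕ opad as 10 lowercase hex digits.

Key decimal bytes [225, 6, 217, 123, 80, 33, 162, 207, 157] = e1 06 d9 7b 50 21 a2 cf 9d is 9 bytes > B = 5, so hash it first: H(key) = 04 ba, then zero-pad to 5 bytes: K' = 04 ba 00 00 00.
XOR each byte with 0x5c: 04⊕5c=58, ba⊕5c=e6, 00⊕5c=5c, 00⊕5c=5c, 00⊕5c=5c.

58e65c5c5c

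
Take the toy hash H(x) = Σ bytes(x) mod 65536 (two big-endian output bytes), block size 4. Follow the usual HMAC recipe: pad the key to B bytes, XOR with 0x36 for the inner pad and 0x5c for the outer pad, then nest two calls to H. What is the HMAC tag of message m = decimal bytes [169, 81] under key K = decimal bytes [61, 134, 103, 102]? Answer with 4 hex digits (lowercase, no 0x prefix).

Key decimal bytes [61, 134, 103, 102] = 3d 86 67 66 is exactly B = 4 bytes: K' = 3d 86 67 66.
K' ⊕ ipad = 0b b0 51 50.  K' ⊕ opad = 61 da 3b 3a.
Inner input = (K'⊕ipad) ∥ m = 0b b0 51 50 ∥ a9 51.
Inner hash: sum = 11+176+81+80+169+81 = 598 → 02 56.
Outer input = (K'⊕opad) ∥ inner = 61 da 3b 3a ∥ 02 56.
Outer hash (tag): sum = 97+218+59+58+2+86 = 520 → 02 08.

0208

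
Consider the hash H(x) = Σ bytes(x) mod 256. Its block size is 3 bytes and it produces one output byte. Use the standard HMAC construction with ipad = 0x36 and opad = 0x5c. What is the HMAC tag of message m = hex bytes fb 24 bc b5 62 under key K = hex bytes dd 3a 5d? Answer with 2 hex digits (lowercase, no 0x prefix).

Key hex bytes dd 3a 5d is exactly B = 3 bytes: K' = dd 3a 5d.
K' ⊕ ipad = eb 0c 6b.  K' ⊕ opad = 81 66 01.
Inner input = (K'⊕ipad) ∥ m = eb 0c 6b ∥ fb 24 bc b5 62.
Inner hash: sum = 235+12+107+251+36+188+181+98 = 1108; mod 256 = 84 → 54.
Outer input = (K'⊕opad) ∥ inner = 81 66 01 ∥ 54.
Outer hash (tag): sum = 129+102+1+84 = 316; mod 256 = 60 → 3c.

3c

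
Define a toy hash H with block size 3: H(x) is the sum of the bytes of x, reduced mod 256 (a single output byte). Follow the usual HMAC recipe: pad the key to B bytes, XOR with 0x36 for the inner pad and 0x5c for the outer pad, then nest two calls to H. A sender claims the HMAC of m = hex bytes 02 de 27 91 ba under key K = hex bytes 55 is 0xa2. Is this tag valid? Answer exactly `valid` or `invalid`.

invalid

Key hex bytes 55 is 1 byte ≤ B = 3; zero-pad to 3 bytes: K' = 55 00 00.
K' ⊕ ipad = 63 36 36; K' ⊕ opad = 09 5c 5c.
Inner hash: sum = 99+54+54+2+222+39+145+186 = 801; mod 256 = 33 → 21.
Outer hash (recomputed tag): sum = 9+92+92+33 = 226 → e2.
Recomputed tag = e2; claimed = a2 → mismatch.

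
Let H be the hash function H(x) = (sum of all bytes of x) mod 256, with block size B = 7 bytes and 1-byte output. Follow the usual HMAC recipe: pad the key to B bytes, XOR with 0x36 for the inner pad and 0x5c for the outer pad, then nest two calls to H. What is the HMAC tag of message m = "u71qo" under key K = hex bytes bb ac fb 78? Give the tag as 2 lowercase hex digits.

Key hex bytes bb ac fb 78 is 4 bytes ≤ B = 7; zero-pad to 7 bytes: K' = bb ac fb 78 00 00 00.
K' ⊕ ipad = 8d 9a cd 4e 36 36 36.  K' ⊕ opad = e7 f0 a7 24 5c 5c 5c.
Inner input = (K'⊕ipad) ∥ m = 8d 9a cd 4e 36 36 36 ∥ 75 37 31 71 6f.
Inner hash: sum = 141+154+205+78+54+54+54+117+55+49+113+111 = 1185; mod 256 = 161 → a1.
Outer input = (K'⊕opad) ∥ inner = e7 f0 a7 24 5c 5c 5c ∥ a1.
Outer hash (tag): sum = 231+240+167+36+92+92+92+161 = 1111; mod 256 = 87 → 57.

57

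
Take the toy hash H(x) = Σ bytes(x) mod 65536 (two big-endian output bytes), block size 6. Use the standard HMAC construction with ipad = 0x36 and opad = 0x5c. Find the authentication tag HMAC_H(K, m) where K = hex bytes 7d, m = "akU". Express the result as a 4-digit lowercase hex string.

0269

Key hex bytes 7d is 1 byte ≤ B = 6; zero-pad to 6 bytes: K' = 7d 00 00 00 00 00.
K' ⊕ ipad = 4b 36 36 36 36 36.  K' ⊕ opad = 21 5c 5c 5c 5c 5c.
Inner input = (K'⊕ipad) ∥ m = 4b 36 36 36 36 36 ∥ 61 6b 55.
Inner hash: sum = 75+54+54+54+54+54+97+107+85 = 634 → 02 7a.
Outer input = (K'⊕opad) ∥ inner = 21 5c 5c 5c 5c 5c ∥ 02 7a.
Outer hash (tag): sum = 33+92+92+92+92+92+2+122 = 617 → 02 69.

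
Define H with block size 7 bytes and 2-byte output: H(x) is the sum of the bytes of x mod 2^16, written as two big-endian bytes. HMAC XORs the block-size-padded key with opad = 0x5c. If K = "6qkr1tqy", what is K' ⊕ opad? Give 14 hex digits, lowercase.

5f4f5c5c5c5c5c

Key "6qkr1tqy" = 36 71 6b 72 31 74 71 79 is 8 bytes > B = 7, so hash it first: H(key) = 03 13, then zero-pad to 7 bytes: K' = 03 13 00 00 00 00 00.
XOR each byte with 0x5c: 03⊕5c=5f, 13⊕5c=4f, 00⊕5c=5c, 00⊕5c=5c, 00⊕5c=5c, 00⊕5c=5c, 00⊕5c=5c.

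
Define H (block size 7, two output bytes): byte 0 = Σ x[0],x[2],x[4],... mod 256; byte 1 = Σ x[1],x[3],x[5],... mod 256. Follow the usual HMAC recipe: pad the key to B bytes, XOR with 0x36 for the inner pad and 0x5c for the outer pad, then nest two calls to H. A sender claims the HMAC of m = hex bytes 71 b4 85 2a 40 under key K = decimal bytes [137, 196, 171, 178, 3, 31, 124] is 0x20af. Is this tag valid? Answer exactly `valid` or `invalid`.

invalid

Key decimal bytes [137, 196, 171, 178, 3, 31, 124] = 89 c4 ab b2 03 1f 7c is exactly B = 7 bytes: K' = 89 c4 ab b2 03 1f 7c.
K' ⊕ ipad = bf f2 9d 84 35 29 4a; K' ⊕ opad = d5 98 f7 ee 5f 43 20.
Inner hash: even-index sum = 697 mod 256 = 185; odd-index sum = 725 mod 256 = 213 → b9 d5.
Outer hash (recomputed tag): even-index sum = 800 mod 256 = 32; odd-index sum = 642 mod 256 = 130 → 20 82.
Recomputed tag = 2082; claimed = 20af → mismatch.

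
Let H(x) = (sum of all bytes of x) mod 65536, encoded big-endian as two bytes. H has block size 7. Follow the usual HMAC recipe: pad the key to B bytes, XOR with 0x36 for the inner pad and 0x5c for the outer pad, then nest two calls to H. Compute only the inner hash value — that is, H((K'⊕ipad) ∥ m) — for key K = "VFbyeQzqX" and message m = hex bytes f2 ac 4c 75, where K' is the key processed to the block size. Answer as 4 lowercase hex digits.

Key "VFbyeQzqX" = 56 46 62 79 65 51 7a 71 58 is 9 bytes > B = 7, so hash it first: H(key) = 03 70, then zero-pad to 7 bytes: K' = 03 70 00 00 00 00 00.
K' ⊕ ipad = 35 46 36 36 36 36 36.
Inner input = 35 46 36 36 36 36 36 ∥ f2 ac 4c 75.
Inner hash: sum = 53+70+54+54+54+54+54+242+172+76+117 = 1000 → 03 e8.

03e8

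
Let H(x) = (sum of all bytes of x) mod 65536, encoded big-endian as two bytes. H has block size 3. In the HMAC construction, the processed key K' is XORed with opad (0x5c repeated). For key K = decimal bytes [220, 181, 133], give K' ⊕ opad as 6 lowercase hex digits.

Key decimal bytes [220, 181, 133] = dc b5 85 is exactly B = 3 bytes: K' = dc b5 85.
XOR each byte with 0x5c: dc⊕5c=80, b5⊕5c=e9, 85⊕5c=d9.

80e9d9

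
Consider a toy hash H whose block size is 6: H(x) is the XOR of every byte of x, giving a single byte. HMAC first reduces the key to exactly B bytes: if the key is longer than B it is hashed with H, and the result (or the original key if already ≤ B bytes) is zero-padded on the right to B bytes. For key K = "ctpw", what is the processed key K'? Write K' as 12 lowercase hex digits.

Key "ctpw" = 63 74 70 77 is 4 bytes ≤ B = 6; zero-pad to 6 bytes: K' = 63 74 70 77 00 00.

637470770000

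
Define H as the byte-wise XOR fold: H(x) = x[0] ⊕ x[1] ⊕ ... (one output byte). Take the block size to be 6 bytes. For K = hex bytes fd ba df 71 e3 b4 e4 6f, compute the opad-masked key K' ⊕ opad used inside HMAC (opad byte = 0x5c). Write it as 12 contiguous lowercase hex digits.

695c5c5c5c5c

Key hex bytes fd ba df 71 e3 b4 e4 6f is 8 bytes > B = 6, so hash it first: H(key) = 35, then zero-pad to 6 bytes: K' = 35 00 00 00 00 00.
XOR each byte with 0x5c: 35⊕5c=69, 00⊕5c=5c, 00⊕5c=5c, 00⊕5c=5c, 00⊕5c=5c, 00⊕5c=5c.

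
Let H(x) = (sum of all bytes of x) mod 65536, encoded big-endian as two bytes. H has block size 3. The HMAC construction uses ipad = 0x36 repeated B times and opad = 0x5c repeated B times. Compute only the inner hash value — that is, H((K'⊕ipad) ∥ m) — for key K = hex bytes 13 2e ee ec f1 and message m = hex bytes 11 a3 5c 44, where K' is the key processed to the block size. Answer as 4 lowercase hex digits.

01f9

Key hex bytes 13 2e ee ec f1 is 5 bytes > B = 3, so hash it first: H(key) = 03 0c, then zero-pad to 3 bytes: K' = 03 0c 00.
K' ⊕ ipad = 35 3a 36.
Inner input = 35 3a 36 ∥ 11 a3 5c 44.
Inner hash: sum = 53+58+54+17+163+92+68 = 505 → 01 f9.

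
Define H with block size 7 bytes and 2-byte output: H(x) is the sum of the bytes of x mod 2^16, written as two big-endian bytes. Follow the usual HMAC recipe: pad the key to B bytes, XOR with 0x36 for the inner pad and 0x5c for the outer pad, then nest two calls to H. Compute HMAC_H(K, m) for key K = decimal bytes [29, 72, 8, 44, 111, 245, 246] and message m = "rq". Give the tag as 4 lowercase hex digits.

0362

Key decimal bytes [29, 72, 8, 44, 111, 245, 246] = 1d 48 08 2c 6f f5 f6 is exactly B = 7 bytes: K' = 1d 48 08 2c 6f f5 f6.
K' ⊕ ipad = 2b 7e 3e 1a 59 c3 c0.  K' ⊕ opad = 41 14 54 70 33 a9 aa.
Inner input = (K'⊕ipad) ∥ m = 2b 7e 3e 1a 59 c3 c0 ∥ 72 71.
Inner hash: sum = 43+126+62+26+89+195+192+114+113 = 960 → 03 c0.
Outer input = (K'⊕opad) ∥ inner = 41 14 54 70 33 a9 aa ∥ 03 c0.
Outer hash (tag): sum = 65+20+84+112+51+169+170+3+192 = 866 → 03 62.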